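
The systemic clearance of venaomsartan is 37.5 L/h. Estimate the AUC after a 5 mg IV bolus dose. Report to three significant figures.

AUC = 0.133 mg/L·h

AUC_0→∞ = Dose_iv / CL
        = 5 / 37.5 = 0.133333 mg/L·h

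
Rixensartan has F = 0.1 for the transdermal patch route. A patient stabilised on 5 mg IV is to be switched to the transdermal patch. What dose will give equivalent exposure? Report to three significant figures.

For equal systemic exposure: F × D_ev = D_iv
D_ev = D_iv / F = 5 / 0.1 = 50 mg

D_transdermal = 50.0 mg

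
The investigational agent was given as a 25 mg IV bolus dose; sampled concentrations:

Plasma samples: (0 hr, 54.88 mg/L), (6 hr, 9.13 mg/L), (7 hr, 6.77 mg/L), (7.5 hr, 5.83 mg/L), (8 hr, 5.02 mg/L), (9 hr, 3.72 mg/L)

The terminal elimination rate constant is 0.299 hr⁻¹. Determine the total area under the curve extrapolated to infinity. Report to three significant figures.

AUC = 223 mg/L·hr

Trapezoidal AUC_0→9:
  [0→6]: (54.88+9.13)/2 × 6 = 192.03
  [6→7]: (9.13+6.77)/2 × 1 = 7.95
  [7→7.5]: (6.77+5.83)/2 × 0.5 = 3.15
  [7.5→8]: (5.83+5.02)/2 × 0.5 = 2.7125
  [8→9]: (5.02+3.72)/2 × 1 = 4.37
  Sum = 210.2125 mg/L·hr
Extrapolated tail: C_last / k_e = 3.72 / 0.299 = 12.441
AUC_0→∞ = 210.2125 + 12.441 = 222.6535 mg/L·hr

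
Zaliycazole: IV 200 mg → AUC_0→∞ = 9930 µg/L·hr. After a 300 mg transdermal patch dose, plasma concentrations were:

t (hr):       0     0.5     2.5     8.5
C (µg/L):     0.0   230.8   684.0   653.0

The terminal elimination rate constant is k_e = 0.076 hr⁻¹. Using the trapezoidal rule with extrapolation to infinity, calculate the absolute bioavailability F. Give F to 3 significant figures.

Trapezoidal AUC_0→8.5 (transdermal patch):
  [0→0.5]: (0.0+230.8)/2 × 0.5 = 57.7
  [0.5→2.5]: (230.8+684.0)/2 × 2 = 914.8
  [2.5→8.5]: (684.0+653.0)/2 × 6 = 4011.0
  Sum = 4983.5 µg/L·hr
Tail: C_last/k_e = 653.0/0.076 = 8592.105
AUC_0→∞ (transdermal patch) = 4983.5 + 8592.105 = 13575.605 µg/L·hr
F = (AUC_ev/D_ev)/(AUC_iv/D_iv) = (13575.605/300)/(9930/200) = 45.252/49.65 = 0.9114

F = 0.911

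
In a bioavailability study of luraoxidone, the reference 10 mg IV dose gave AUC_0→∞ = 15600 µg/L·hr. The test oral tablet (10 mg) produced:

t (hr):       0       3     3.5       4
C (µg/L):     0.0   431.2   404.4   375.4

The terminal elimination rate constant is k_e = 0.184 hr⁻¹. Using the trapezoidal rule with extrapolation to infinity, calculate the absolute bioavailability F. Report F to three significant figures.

F = 0.198

Trapezoidal AUC_0→4 (oral tablet):
  [0→3]: (0.0+431.2)/2 × 3 = 646.8
  [3→3.5]: (431.2+404.4)/2 × 0.5 = 208.9
  [3.5→4]: (404.4+375.4)/2 × 0.5 = 194.95
  Sum = 1050.65 µg/L·hr
Tail: C_last/k_e = 375.4/0.184 = 2040.217
AUC_0→∞ (oral tablet) = 1050.65 + 2040.217 = 3090.867 µg/L·hr
F = (AUC_ev/D_ev)/(AUC_iv/D_iv) = (3090.867/10)/(15600/10) = 309.0867/1560 = 0.1981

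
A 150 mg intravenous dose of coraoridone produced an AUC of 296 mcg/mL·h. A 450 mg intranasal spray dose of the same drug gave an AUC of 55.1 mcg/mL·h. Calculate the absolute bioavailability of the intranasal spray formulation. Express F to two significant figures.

F = (AUC_ev / D_ev) / (AUC_iv / D_iv)
  = (55.1/450) / (296/150)
  = 0.122444 / 1.97333 = 0.0620

F = 0.062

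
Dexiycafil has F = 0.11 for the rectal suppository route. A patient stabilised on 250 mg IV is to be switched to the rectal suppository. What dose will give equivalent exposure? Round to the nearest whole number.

For equal systemic exposure: F × D_ev = D_iv
D_ev = D_iv / F = 250 / 0.11 = 2272.73 mg

D_rectal = 2273 mg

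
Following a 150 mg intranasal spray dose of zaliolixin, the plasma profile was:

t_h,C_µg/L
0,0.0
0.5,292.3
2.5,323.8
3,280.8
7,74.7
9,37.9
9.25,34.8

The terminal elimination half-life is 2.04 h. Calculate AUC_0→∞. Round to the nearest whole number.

Trapezoidal AUC_0→9.25:
  [0→0.5]: (0.0+292.3)/2 × 0.5 = 73.075
  [0.5→2.5]: (292.3+323.8)/2 × 2 = 616.1
  [2.5→3]: (323.8+280.8)/2 × 0.5 = 151.15
  [3→7]: (280.8+74.7)/2 × 4 = 711.0
  [7→9]: (74.7+37.9)/2 × 2 = 112.6
  [9→9.25]: (37.9+34.8)/2 × 0.25 = 9.0875
  Sum = 1673.0125 µg/L·h
k_e = ln2 / t½ = 0.693147 / 2.04 = 0.3398 h^-1
Extrapolated tail: C_last / k_e = 34.8 / 0.3398 = 102.413
AUC_0→∞ = 1673.0125 + 102.413 = 1775.4255 µg/L·h

AUC = 1775 µg/L·h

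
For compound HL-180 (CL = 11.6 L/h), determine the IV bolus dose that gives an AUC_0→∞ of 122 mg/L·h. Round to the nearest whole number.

Dose = 1415 mg

Dose_iv = CL × AUC_0→∞
     = 11.6 × 122 = 1415.2 mg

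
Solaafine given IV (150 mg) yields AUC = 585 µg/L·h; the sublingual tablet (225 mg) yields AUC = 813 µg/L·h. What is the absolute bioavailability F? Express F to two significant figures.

F = (AUC_ev / D_ev) / (AUC_iv / D_iv)
  = (813/225) / (585/150)
  = 3.61333 / 3.9 = 0.9265

F = 0.93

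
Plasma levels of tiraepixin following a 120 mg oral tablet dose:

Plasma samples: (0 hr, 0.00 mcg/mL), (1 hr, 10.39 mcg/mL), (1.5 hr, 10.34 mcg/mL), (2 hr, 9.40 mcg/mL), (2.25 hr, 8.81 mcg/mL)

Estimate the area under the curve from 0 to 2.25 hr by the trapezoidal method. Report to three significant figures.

Trapezoidal AUC_0→2.25:
  [0→1]: (0.00+10.39)/2 × 1 = 5.195
  [1→1.5]: (10.39+10.34)/2 × 0.5 = 5.1825
  [1.5→2]: (10.34+9.40)/2 × 0.5 = 4.935
  [2→2.25]: (9.40+8.81)/2 × 0.25 = 2.27625
  Sum = 17.58875 mcg/mL·hr

AUC = 17.6 mcg/mL·hr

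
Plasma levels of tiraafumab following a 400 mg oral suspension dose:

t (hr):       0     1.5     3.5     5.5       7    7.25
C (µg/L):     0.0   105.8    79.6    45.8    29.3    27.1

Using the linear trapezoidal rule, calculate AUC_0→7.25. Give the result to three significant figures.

AUC = 454 µg/L·hr

Trapezoidal AUC_0→7.25:
  [0→1.5]: (0.0+105.8)/2 × 1.5 = 79.35
  [1.5→3.5]: (105.8+79.6)/2 × 2 = 185.4
  [3.5→5.5]: (79.6+45.8)/2 × 2 = 125.4
  [5.5→7]: (45.8+29.3)/2 × 1.5 = 56.325
  [7→7.25]: (29.3+27.1)/2 × 0.25 = 7.05
  Sum = 453.525 µg/L·hr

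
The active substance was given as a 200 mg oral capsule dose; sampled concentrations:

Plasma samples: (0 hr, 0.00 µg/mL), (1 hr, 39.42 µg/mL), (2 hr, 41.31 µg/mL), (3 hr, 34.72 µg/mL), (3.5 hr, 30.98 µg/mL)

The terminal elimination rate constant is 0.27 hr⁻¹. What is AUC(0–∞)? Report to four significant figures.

Trapezoidal AUC_0→3.5:
  [0→1]: (0.00+39.42)/2 × 1 = 19.71
  [1→2]: (39.42+41.31)/2 × 1 = 40.365
  [2→3]: (41.31+34.72)/2 × 1 = 38.015
  [3→3.5]: (34.72+30.98)/2 × 0.5 = 16.425
  Sum = 114.515 µg/mL·hr
Extrapolated tail: C_last / k_e = 30.98 / 0.27 = 114.741
AUC_0→∞ = 114.515 + 114.741 = 229.256 µg/mL·hr

AUC = 229.3 µg/mL·hr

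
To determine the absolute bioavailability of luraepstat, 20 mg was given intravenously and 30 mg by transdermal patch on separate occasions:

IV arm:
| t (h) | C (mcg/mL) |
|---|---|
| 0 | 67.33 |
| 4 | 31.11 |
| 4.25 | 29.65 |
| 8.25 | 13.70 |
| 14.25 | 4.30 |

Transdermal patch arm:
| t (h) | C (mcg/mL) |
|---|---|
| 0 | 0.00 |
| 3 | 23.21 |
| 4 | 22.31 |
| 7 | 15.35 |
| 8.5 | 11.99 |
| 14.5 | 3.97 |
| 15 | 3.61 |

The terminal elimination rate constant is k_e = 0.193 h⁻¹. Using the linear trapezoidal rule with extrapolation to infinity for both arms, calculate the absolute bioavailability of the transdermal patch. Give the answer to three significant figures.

F = 0.368

Trapezoidal AUC_0→14.25 (IV):
  [0→4]: (67.33+31.11)/2 × 4 = 196.88
  [4→4.25]: (31.11+29.65)/2 × 0.25 = 7.595
  [4.25→8.25]: (29.65+13.70)/2 × 4 = 86.7
  [8.25→14.25]: (13.70+4.30)/2 × 6 = 54.0
  Sum = 345.175 mcg/mL·h
IV tail: 4.30/0.193 = 22.280; AUC_iv,0→∞ = 345.175 + 22.280 = 367.455 mcg/mL·h
Trapezoidal AUC_0→15 (transdermal patch):
  [0→3]: (0.00+23.21)/2 × 3 = 34.815
  [3→4]: (23.21+22.31)/2 × 1 = 22.76
  [4→7]: (22.31+15.35)/2 × 3 = 56.49
  [7→8.5]: (15.35+11.99)/2 × 1.5 = 20.505
  [8.5→14.5]: (11.99+3.97)/2 × 6 = 47.88
  [14.5→15]: (3.97+3.61)/2 × 0.5 = 1.895
  Sum = 184.345 mcg/mL·h
transdermal patch tail: 3.61/0.193 = 18.705; AUC_ev,0→∞ = 184.345 + 18.705 = 203.05 mcg/mL·h
F = (AUC_ev/D_ev)/(AUC_iv/D_iv) = (203.05/30)/(367.455/20) = 6.76833/18.37275 = 0.3684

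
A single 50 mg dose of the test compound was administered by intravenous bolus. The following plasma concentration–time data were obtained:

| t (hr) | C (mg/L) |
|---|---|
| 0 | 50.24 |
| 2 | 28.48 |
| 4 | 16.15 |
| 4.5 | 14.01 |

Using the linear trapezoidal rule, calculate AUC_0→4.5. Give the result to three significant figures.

Trapezoidal AUC_0→4.5:
  [0→2]: (50.24+28.48)/2 × 2 = 78.72
  [2→4]: (28.48+16.15)/2 × 2 = 44.63
  [4→4.5]: (16.15+14.01)/2 × 0.5 = 7.54
  Sum = 130.89 mg/L·hr

AUC = 131 mg/L·hr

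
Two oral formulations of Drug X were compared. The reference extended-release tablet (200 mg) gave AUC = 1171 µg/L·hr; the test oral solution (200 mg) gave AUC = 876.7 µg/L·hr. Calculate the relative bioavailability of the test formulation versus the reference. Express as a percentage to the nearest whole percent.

F_rel = (AUC_test/D_test) / (AUC_ref/D_ref)
      = (876.7/200) / (1171/200)
      = 4.3835 / 5.855 = 0.7487 = 74.87%

F_rel = 75%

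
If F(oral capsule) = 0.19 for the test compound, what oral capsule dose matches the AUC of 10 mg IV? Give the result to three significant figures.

For equal systemic exposure: F × D_ev = D_iv
D_ev = D_iv / F = 10 / 0.19 = 52.6316 mg

D_oral = 52.6 mg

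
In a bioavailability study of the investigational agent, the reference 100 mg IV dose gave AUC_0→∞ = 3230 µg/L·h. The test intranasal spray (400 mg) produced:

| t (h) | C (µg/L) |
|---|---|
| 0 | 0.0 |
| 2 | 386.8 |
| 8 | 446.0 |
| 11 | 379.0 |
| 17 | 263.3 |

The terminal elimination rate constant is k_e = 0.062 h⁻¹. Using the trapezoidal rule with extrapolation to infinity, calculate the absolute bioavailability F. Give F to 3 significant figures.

F = 0.797

Trapezoidal AUC_0→17 (intranasal spray):
  [0→2]: (0.0+386.8)/2 × 2 = 386.8
  [2→8]: (386.8+446.0)/2 × 6 = 2498.4
  [8→11]: (446.0+379.0)/2 × 3 = 1237.5
  [11→17]: (379.0+263.3)/2 × 6 = 1926.9
  Sum = 6049.6 µg/L·h
Tail: C_last/k_e = 263.3/0.062 = 4246.774
AUC_0→∞ (intranasal spray) = 6049.6 + 4246.774 = 10296.374 µg/L·h
F = (AUC_ev/D_ev)/(AUC_iv/D_iv) = (10296.374/400)/(3230/100) = 25.740935/32.3 = 0.7969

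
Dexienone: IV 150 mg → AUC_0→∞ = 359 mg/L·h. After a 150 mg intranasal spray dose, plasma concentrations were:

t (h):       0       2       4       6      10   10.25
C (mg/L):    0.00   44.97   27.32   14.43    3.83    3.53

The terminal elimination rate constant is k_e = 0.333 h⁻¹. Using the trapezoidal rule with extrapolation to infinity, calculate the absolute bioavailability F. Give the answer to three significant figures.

Trapezoidal AUC_0→10.25 (intranasal spray):
  [0→2]: (0.00+44.97)/2 × 2 = 44.97
  [2→4]: (44.97+27.32)/2 × 2 = 72.29
  [4→6]: (27.32+14.43)/2 × 2 = 41.75
  [6→10]: (14.43+3.83)/2 × 4 = 36.52
  [10→10.25]: (3.83+3.53)/2 × 0.25 = 0.92
  Sum = 196.45 mg/L·h
Tail: C_last/k_e = 3.53/0.333 = 10.601
AUC_0→∞ (intranasal spray) = 196.45 + 10.601 = 207.051 mg/L·h
F = (AUC_ev/D_ev)/(AUC_iv/D_iv) = (207.051/150)/(359/150) = 1.38034/2.39333 = 0.5767

F = 0.577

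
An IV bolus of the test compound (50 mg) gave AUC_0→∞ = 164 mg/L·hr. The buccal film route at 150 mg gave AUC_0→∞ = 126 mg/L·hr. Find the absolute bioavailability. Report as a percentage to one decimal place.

F = (AUC_ev / D_ev) / (AUC_iv / D_iv)
  = (126/150) / (164/50)
  = 0.84 / 3.28 = 0.2561
  = 25.61%

F = 25.6%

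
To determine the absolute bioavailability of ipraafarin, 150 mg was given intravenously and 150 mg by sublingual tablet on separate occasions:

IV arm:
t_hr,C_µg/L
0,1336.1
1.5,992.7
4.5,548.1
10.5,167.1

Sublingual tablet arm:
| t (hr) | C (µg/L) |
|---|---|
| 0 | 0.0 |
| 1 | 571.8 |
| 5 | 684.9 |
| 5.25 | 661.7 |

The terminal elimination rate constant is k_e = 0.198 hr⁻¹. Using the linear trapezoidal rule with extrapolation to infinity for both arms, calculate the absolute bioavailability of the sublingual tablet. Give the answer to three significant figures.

F = 0.895

Trapezoidal AUC_0→10.5 (IV):
  [0→1.5]: (1336.1+992.7)/2 × 1.5 = 1746.6
  [1.5→4.5]: (992.7+548.1)/2 × 3 = 2311.2
  [4.5→10.5]: (548.1+167.1)/2 × 6 = 2145.6
  Sum = 6203.4 µg/L·hr
IV tail: 167.1/0.198 = 843.939; AUC_iv,0→∞ = 6203.4 + 843.939 = 7047.339 µg/L·hr
Trapezoidal AUC_0→5.25 (sublingual tablet):
  [0→1]: (0.0+571.8)/2 × 1 = 285.9
  [1→5]: (571.8+684.9)/2 × 4 = 2513.4
  [5→5.25]: (684.9+661.7)/2 × 0.25 = 168.325
  Sum = 2967.625 µg/L·hr
sublingual tablet tail: 661.7/0.198 = 3341.919; AUC_ev,0→∞ = 2967.625 + 3341.919 = 6309.544 µg/L·hr
F = (AUC_ev/D_ev)/(AUC_iv/D_iv) = (6309.544/150)/(7047.339/150) = 42.0636/46.98226 = 0.8953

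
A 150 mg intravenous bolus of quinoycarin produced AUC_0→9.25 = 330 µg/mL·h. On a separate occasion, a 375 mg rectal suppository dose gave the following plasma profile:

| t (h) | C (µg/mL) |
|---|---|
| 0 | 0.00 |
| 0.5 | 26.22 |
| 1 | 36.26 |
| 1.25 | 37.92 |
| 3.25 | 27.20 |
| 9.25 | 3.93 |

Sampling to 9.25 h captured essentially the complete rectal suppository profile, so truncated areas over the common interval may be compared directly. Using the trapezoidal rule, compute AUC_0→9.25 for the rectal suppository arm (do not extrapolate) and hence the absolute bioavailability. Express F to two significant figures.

F = 0.23

Trapezoidal AUC_0→9.25 (rectal suppository):
  [0→0.5]: (0.00+26.22)/2 × 0.5 = 6.555
  [0.5→1]: (26.22+36.26)/2 × 0.5 = 15.62
  [1→1.25]: (36.26+37.92)/2 × 0.25 = 9.2725
  [1.25→3.25]: (37.92+27.20)/2 × 2 = 65.12
  [3.25→9.25]: (27.20+3.93)/2 × 6 = 93.39
  Sum = 189.9575 µg/mL·h
F = (AUC_ev/D_ev)/(AUC_iv/D_iv) = (189.9575/375)/(330/150) = 0.506553/2.2 = 0.2303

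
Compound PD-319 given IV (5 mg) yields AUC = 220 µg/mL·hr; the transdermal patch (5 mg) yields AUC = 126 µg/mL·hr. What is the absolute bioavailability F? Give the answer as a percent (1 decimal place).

F = 57.3%

F = (AUC_ev / D_ev) / (AUC_iv / D_iv)
  = (126/5) / (220/5)
  = 25.2 / 44 = 0.5727
  = 57.27%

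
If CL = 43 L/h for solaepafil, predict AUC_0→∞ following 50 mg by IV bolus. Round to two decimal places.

AUC_0→∞ = Dose_iv / CL
        = 50 / 43 = 1.16279 mg/L·h

AUC = 1.16 mg/L·h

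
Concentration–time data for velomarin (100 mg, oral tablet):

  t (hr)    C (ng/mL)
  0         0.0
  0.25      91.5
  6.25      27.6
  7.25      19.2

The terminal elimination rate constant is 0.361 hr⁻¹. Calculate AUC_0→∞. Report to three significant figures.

Trapezoidal AUC_0→7.25:
  [0→0.25]: (0.0+91.5)/2 × 0.25 = 11.4375
  [0.25→6.25]: (91.5+27.6)/2 × 6 = 357.3
  [6.25→7.25]: (27.6+19.2)/2 × 1 = 23.4
  Sum = 392.1375 ng/mL·hr
Extrapolated tail: C_last / k_e = 19.2 / 0.361 = 53.186
AUC_0→∞ = 392.1375 + 53.186 = 445.3235 ng/mL·hr

AUC = 445 ng/mL·hr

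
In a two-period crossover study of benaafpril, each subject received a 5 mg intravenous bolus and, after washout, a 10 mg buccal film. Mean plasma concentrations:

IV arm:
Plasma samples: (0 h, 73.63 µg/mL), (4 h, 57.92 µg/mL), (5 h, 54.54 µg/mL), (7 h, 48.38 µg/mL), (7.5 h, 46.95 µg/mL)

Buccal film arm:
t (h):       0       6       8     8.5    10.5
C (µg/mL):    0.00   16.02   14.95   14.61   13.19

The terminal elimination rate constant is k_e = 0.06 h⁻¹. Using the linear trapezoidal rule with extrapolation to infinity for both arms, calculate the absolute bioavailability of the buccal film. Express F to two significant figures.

Trapezoidal AUC_0→7.5 (IV):
  [0→4]: (73.63+57.92)/2 × 4 = 263.1
  [4→5]: (57.92+54.54)/2 × 1 = 56.23
  [5→7]: (54.54+48.38)/2 × 2 = 102.92
  [7→7.5]: (48.38+46.95)/2 × 0.5 = 23.8325
  Sum = 446.0825 µg/mL·h
IV tail: 46.95/0.06 = 782.500; AUC_iv,0→∞ = 446.0825 + 782.500 = 1228.5825 µg/mL·h
Trapezoidal AUC_0→10.5 (buccal film):
  [0→6]: (0.00+16.02)/2 × 6 = 48.06
  [6→8]: (16.02+14.95)/2 × 2 = 30.97
  [8→8.5]: (14.95+14.61)/2 × 0.5 = 7.39
  [8.5→10.5]: (14.61+13.19)/2 × 2 = 27.8
  Sum = 114.22 µg/mL·h
buccal film tail: 13.19/0.06 = 219.833; AUC_ev,0→∞ = 114.22 + 219.833 = 334.053 µg/mL·h
F = (AUC_ev/D_ev)/(AUC_iv/D_iv) = (334.053/10)/(1228.5825/5) = 33.4053/245.7165 = 0.1360

F = 0.14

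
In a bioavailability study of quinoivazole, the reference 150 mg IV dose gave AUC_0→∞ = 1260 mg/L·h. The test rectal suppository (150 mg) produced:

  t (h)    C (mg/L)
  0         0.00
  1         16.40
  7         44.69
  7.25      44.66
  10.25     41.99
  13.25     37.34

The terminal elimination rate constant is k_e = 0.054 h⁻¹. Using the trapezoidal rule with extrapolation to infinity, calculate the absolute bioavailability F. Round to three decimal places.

F = 0.907

Trapezoidal AUC_0→13.25 (rectal suppository):
  [0→1]: (0.00+16.40)/2 × 1 = 8.2
  [1→7]: (16.40+44.69)/2 × 6 = 183.27
  [7→7.25]: (44.69+44.66)/2 × 0.25 = 11.16875
  [7.25→10.25]: (44.66+41.99)/2 × 3 = 129.975
  [10.25→13.25]: (41.99+37.34)/2 × 3 = 118.995
  Sum = 451.60875 mg/L·h
Tail: C_last/k_e = 37.34/0.054 = 691.481
AUC_0→∞ (rectal suppository) = 451.60875 + 691.481 = 1143.08975 mg/L·h
F = (AUC_ev/D_ev)/(AUC_iv/D_iv) = (1143.08975/150)/(1260/150) = 7.6206/8.4 = 0.9072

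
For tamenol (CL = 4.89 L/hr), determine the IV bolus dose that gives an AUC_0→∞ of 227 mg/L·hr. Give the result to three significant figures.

Dose = 1110 mg

Dose_iv = CL × AUC_0→∞
     = 4.89 × 227 = 1110.03 mg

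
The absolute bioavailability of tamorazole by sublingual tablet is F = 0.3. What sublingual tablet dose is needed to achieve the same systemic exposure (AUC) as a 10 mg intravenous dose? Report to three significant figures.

D_sublingual = 33.3 mg

For equal systemic exposure: F × D_ev = D_iv
D_ev = D_iv / F = 10 / 0.3 = 33.3333 mg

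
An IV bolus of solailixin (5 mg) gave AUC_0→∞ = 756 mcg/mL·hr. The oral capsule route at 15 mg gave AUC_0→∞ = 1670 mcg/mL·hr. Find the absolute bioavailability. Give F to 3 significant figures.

F = (AUC_ev / D_ev) / (AUC_iv / D_iv)
  = (1670/15) / (756/5)
  = 111.333 / 151.2 = 0.7363

F = 0.736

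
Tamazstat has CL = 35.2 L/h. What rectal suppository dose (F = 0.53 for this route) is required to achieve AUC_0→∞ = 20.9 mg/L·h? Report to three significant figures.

Dose = 1390 mg

Dose = CL × AUC_0→∞ / F
     = 35.2 × 20.9 / 0.53 = 1388.08 mg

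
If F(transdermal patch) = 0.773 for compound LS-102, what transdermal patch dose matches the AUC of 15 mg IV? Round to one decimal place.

For equal systemic exposure: F × D_ev = D_iv
D_ev = D_iv / F = 15 / 0.773 = 19.4049 mg

D_transdermal = 19.4 mg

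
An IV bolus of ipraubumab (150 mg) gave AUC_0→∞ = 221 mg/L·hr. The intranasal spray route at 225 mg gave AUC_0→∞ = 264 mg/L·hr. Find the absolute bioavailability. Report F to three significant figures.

F = (AUC_ev / D_ev) / (AUC_iv / D_iv)
  = (264/225) / (221/150)
  = 1.17333 / 1.47333 = 0.7964

F = 0.796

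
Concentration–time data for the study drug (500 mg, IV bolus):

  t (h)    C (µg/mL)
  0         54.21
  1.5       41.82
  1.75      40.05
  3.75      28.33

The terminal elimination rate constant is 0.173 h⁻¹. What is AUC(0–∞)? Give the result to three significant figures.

AUC = 314 µg/mL·h

Trapezoidal AUC_0→3.75:
  [0→1.5]: (54.21+41.82)/2 × 1.5 = 72.0225
  [1.5→1.75]: (41.82+40.05)/2 × 0.25 = 10.23375
  [1.75→3.75]: (40.05+28.33)/2 × 2 = 68.38
  Sum = 150.63625 µg/mL·h
Extrapolated tail: C_last / k_e = 28.33 / 0.173 = 163.757
AUC_0→∞ = 150.63625 + 163.757 = 314.39325 µg/mL·h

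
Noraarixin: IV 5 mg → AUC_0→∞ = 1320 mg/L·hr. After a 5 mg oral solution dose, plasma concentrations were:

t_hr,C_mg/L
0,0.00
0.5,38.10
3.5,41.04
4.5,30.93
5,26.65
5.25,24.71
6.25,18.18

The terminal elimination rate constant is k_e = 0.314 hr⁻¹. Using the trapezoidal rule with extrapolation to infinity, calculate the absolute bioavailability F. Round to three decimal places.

F = 0.200

Trapezoidal AUC_0→6.25 (oral solution):
  [0→0.5]: (0.00+38.10)/2 × 0.5 = 9.525
  [0.5→3.5]: (38.10+41.04)/2 × 3 = 118.71
  [3.5→4.5]: (41.04+30.93)/2 × 1 = 35.985
  [4.5→5]: (30.93+26.65)/2 × 0.5 = 14.395
  [5→5.25]: (26.65+24.71)/2 × 0.25 = 6.42
  [5.25→6.25]: (24.71+18.18)/2 × 1 = 21.445
  Sum = 206.48 mg/L·hr
Tail: C_last/k_e = 18.18/0.314 = 57.898
AUC_0→∞ (oral solution) = 206.48 + 57.898 = 264.378 mg/L·hr
F = (AUC_ev/D_ev)/(AUC_iv/D_iv) = (264.378/5)/(1320/5) = 52.8756/264 = 0.2003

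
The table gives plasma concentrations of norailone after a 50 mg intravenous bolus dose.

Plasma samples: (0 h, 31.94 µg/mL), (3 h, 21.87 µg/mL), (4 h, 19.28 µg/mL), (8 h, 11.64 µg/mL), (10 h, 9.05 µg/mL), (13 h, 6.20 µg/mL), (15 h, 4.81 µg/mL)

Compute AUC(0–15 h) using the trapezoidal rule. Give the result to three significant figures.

AUC = 218 µg/mL·h

Trapezoidal AUC_0→15:
  [0→3]: (31.94+21.87)/2 × 3 = 80.715
  [3→4]: (21.87+19.28)/2 × 1 = 20.575
  [4→8]: (19.28+11.64)/2 × 4 = 61.84
  [8→10]: (11.64+9.05)/2 × 2 = 20.69
  [10→13]: (9.05+6.20)/2 × 3 = 22.875
  [13→15]: (6.20+4.81)/2 × 2 = 11.01
  Sum = 217.705 µg/mL·h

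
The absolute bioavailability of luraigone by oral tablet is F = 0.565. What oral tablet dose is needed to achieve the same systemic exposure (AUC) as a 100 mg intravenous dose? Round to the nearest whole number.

D_oral = 177 mg

For equal systemic exposure: F × D_ev = D_iv
D_ev = D_iv / F = 100 / 0.565 = 176.991 mg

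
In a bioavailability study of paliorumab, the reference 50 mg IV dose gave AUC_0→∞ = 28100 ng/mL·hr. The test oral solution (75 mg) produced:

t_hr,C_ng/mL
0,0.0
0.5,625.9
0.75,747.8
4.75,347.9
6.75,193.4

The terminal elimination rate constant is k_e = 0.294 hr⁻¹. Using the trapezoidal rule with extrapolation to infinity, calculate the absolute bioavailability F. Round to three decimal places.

Trapezoidal AUC_0→6.75 (oral solution):
  [0→0.5]: (0.0+625.9)/2 × 0.5 = 156.475
  [0.5→0.75]: (625.9+747.8)/2 × 0.25 = 171.7125
  [0.75→4.75]: (747.8+347.9)/2 × 4 = 2191.4
  [4.75→6.75]: (347.9+193.4)/2 × 2 = 541.3
  Sum = 3060.8875 ng/mL·hr
Tail: C_last/k_e = 193.4/0.294 = 657.823
AUC_0→∞ (oral solution) = 3060.8875 + 657.823 = 3718.7105 ng/mL·hr
F = (AUC_ev/D_ev)/(AUC_iv/D_iv) = (3718.7105/75)/(28100/50) = 49.5828/562 = 0.0882

F = 0.088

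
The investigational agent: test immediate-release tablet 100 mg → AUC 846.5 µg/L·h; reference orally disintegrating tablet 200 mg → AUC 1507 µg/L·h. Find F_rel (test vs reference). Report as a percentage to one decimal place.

F_rel = 112.3%

F_rel = (AUC_test/D_test) / (AUC_ref/D_ref)
      = (846.5/100) / (1507/200)
      = 8.465 / 7.535 = 1.1234 = 112.34%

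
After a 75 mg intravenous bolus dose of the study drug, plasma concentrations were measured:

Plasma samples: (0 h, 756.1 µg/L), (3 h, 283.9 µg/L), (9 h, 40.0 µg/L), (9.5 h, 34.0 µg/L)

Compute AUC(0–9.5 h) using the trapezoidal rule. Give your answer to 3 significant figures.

Trapezoidal AUC_0→9.5:
  [0→3]: (756.1+283.9)/2 × 3 = 1560.0
  [3→9]: (283.9+40.0)/2 × 6 = 971.7
  [9→9.5]: (40.0+34.0)/2 × 0.5 = 18.5
  Sum = 2550.2 µg/L·h

AUC = 2550 µg/L·h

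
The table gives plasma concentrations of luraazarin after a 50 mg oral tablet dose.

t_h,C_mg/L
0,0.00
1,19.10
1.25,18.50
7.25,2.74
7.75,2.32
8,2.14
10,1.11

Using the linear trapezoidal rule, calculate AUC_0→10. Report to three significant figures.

AUC = 83.0 mg/L·h

Trapezoidal AUC_0→10:
  [0→1]: (0.00+19.10)/2 × 1 = 9.55
  [1→1.25]: (19.10+18.50)/2 × 0.25 = 4.7
  [1.25→7.25]: (18.50+2.74)/2 × 6 = 63.72
  [7.25→7.75]: (2.74+2.32)/2 × 0.5 = 1.265
  [7.75→8]: (2.32+2.14)/2 × 0.25 = 0.5575
  [8→10]: (2.14+1.11)/2 × 2 = 3.25
  Sum = 83.0425 mg/L·h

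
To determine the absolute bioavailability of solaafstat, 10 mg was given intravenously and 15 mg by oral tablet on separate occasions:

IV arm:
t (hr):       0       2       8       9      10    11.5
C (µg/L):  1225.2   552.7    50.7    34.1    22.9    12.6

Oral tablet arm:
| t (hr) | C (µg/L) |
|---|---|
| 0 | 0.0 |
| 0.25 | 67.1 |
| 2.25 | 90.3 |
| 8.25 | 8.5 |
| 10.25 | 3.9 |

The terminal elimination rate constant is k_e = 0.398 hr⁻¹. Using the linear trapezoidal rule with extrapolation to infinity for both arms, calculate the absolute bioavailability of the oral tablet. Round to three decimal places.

Trapezoidal AUC_0→11.5 (IV):
  [0→2]: (1225.2+552.7)/2 × 2 = 1777.9
  [2→8]: (552.7+50.7)/2 × 6 = 1810.2
  [8→9]: (50.7+34.1)/2 × 1 = 42.4
  [9→10]: (34.1+22.9)/2 × 1 = 28.5
  [10→11.5]: (22.9+12.6)/2 × 1.5 = 26.625
  Sum = 3685.625 µg/L·hr
IV tail: 12.6/0.398 = 31.658; AUC_iv,0→∞ = 3685.625 + 31.658 = 3717.283 µg/L·hr
Trapezoidal AUC_0→10.25 (oral tablet):
  [0→0.25]: (0.0+67.1)/2 × 0.25 = 8.3875
  [0.25→2.25]: (67.1+90.3)/2 × 2 = 157.4
  [2.25→8.25]: (90.3+8.5)/2 × 6 = 296.4
  [8.25→10.25]: (8.5+3.9)/2 × 2 = 12.4
  Sum = 474.5875 µg/L·hr
oral tablet tail: 3.9/0.398 = 9.799; AUC_ev,0→∞ = 474.5875 + 9.799 = 484.3865 µg/L·hr
F = (AUC_ev/D_ev)/(AUC_iv/D_iv) = (484.3865/15)/(3717.283/10) = 32.2924/371.7283 = 0.0869

F = 0.087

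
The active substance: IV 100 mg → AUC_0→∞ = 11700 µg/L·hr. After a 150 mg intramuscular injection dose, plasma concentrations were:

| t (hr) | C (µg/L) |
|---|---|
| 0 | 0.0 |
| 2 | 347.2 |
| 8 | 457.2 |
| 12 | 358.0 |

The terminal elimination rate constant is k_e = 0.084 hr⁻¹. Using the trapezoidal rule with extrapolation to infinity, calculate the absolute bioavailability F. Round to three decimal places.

F = 0.493

Trapezoidal AUC_0→12 (intramuscular injection):
  [0→2]: (0.0+347.2)/2 × 2 = 347.2
  [2→8]: (347.2+457.2)/2 × 6 = 2413.2
  [8→12]: (457.2+358.0)/2 × 4 = 1630.4
  Sum = 4390.8 µg/L·hr
Tail: C_last/k_e = 358.0/0.084 = 4261.905
AUC_0→∞ (intramuscular injection) = 4390.8 + 4261.905 = 8652.705 µg/L·hr
F = (AUC_ev/D_ev)/(AUC_iv/D_iv) = (8652.705/150)/(11700/100) = 57.6847/117 = 0.4930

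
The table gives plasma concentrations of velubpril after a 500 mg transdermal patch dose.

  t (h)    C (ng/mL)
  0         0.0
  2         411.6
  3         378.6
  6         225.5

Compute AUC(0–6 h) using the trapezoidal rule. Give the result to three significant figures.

Trapezoidal AUC_0→6:
  [0→2]: (0.0+411.6)/2 × 2 = 411.6
  [2→3]: (411.6+378.6)/2 × 1 = 395.1
  [3→6]: (378.6+225.5)/2 × 3 = 906.15
  Sum = 1712.85 ng/mL·h

AUC = 1710 ng/mL·h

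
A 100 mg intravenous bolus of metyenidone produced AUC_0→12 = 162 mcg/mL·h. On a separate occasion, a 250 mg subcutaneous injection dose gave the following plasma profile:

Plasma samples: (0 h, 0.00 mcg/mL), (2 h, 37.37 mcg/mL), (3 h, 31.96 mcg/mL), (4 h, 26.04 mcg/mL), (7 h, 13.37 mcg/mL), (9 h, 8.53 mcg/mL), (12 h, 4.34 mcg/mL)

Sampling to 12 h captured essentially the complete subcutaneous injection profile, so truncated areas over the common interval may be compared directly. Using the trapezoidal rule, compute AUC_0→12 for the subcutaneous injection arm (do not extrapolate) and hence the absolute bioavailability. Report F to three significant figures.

F = 0.497

Trapezoidal AUC_0→12 (subcutaneous injection):
  [0→2]: (0.00+37.37)/2 × 2 = 37.37
  [2→3]: (37.37+31.96)/2 × 1 = 34.665
  [3→4]: (31.96+26.04)/2 × 1 = 29.0
  [4→7]: (26.04+13.37)/2 × 3 = 59.115
  [7→9]: (13.37+8.53)/2 × 2 = 21.9
  [9→12]: (8.53+4.34)/2 × 3 = 19.305
  Sum = 201.355 mcg/mL·h
F = (AUC_ev/D_ev)/(AUC_iv/D_iv) = (201.355/250)/(162/100) = 0.80542/1.62 = 0.4972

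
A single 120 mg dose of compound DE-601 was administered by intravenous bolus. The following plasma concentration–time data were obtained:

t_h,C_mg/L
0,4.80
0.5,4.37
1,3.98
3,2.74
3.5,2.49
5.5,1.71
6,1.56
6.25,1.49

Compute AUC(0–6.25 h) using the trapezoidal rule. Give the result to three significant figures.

AUC = 17.8 mg/L·h

Trapezoidal AUC_0→6.25:
  [0→0.5]: (4.80+4.37)/2 × 0.5 = 2.2925
  [0.5→1]: (4.37+3.98)/2 × 0.5 = 2.0875
  [1→3]: (3.98+2.74)/2 × 2 = 6.72
  [3→3.5]: (2.74+2.49)/2 × 0.5 = 1.3075
  [3.5→5.5]: (2.49+1.71)/2 × 2 = 4.2
  [5.5→6]: (1.71+1.56)/2 × 0.5 = 0.8175
  [6→6.25]: (1.56+1.49)/2 × 0.25 = 0.38125
  Sum = 17.80625 mg/L·h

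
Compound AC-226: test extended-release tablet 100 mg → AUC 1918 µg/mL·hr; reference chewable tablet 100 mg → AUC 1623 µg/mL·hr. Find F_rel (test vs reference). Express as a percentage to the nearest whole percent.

F_rel = (AUC_test/D_test) / (AUC_ref/D_ref)
      = (1918/100) / (1623/100)
      = 19.18 / 16.23 = 1.1818 = 118.18%

F_rel = 118%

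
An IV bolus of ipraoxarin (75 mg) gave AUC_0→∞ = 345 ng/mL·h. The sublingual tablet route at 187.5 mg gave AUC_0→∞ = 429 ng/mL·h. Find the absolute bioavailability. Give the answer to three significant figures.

F = (AUC_ev / D_ev) / (AUC_iv / D_iv)
  = (429/187.5) / (345/75)
  = 2.288 / 4.6 = 0.4974

F = 0.497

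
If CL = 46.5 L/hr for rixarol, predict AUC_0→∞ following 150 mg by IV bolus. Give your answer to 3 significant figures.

AUC = 3.23 mg/L·hr

AUC_0→∞ = Dose_iv / CL
        = 150 / 46.5 = 3.22581 mg/L·hr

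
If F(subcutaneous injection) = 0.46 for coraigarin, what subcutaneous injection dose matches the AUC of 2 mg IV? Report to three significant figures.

For equal systemic exposure: F × D_ev = D_iv
D_ev = D_iv / F = 2 / 0.46 = 4.34783 mg

D_subcutaneous = 4.35 mg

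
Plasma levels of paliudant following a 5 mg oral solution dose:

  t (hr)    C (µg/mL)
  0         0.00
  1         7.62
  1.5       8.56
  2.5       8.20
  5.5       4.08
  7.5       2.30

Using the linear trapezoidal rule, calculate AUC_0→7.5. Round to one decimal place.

AUC = 41.0 µg/mL·hr

Trapezoidal AUC_0→7.5:
  [0→1]: (0.00+7.62)/2 × 1 = 3.81
  [1→1.5]: (7.62+8.56)/2 × 0.5 = 4.045
  [1.5→2.5]: (8.56+8.20)/2 × 1 = 8.38
  [2.5→5.5]: (8.20+4.08)/2 × 3 = 18.42
  [5.5→7.5]: (4.08+2.30)/2 × 2 = 6.38
  Sum = 41.035 µg/mL·hr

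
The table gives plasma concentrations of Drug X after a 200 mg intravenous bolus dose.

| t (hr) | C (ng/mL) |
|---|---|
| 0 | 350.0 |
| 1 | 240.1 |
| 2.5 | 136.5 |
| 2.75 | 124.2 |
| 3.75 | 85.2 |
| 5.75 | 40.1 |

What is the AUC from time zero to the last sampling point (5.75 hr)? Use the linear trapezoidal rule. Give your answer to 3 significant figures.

Trapezoidal AUC_0→5.75:
  [0→1]: (350.0+240.1)/2 × 1 = 295.05
  [1→2.5]: (240.1+136.5)/2 × 1.5 = 282.45
  [2.5→2.75]: (136.5+124.2)/2 × 0.25 = 32.5875
  [2.75→3.75]: (124.2+85.2)/2 × 1 = 104.7
  [3.75→5.75]: (85.2+40.1)/2 × 2 = 125.3
  Sum = 840.0875 ng/mL·hr

AUC = 840 ng/mL·hr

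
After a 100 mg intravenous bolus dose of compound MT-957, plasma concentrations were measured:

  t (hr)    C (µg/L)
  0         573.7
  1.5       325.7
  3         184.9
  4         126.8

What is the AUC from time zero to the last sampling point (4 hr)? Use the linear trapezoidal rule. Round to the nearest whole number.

AUC = 1213 µg/L·hr

Trapezoidal AUC_0→4:
  [0→1.5]: (573.7+325.7)/2 × 1.5 = 674.55
  [1.5→3]: (325.7+184.9)/2 × 1.5 = 382.95
  [3→4]: (184.9+126.8)/2 × 1 = 155.85
  Sum = 1213.35 µg/L·hr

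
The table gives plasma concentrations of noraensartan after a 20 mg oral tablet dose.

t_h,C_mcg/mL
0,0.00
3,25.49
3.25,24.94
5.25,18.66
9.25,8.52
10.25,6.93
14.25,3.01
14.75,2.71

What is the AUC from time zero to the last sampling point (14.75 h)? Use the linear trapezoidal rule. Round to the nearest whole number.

AUC = 172 mcg/mL·h

Trapezoidal AUC_0→14.75:
  [0→3]: (0.00+25.49)/2 × 3 = 38.235
  [3→3.25]: (25.49+24.94)/2 × 0.25 = 6.30375
  [3.25→5.25]: (24.94+18.66)/2 × 2 = 43.6
  [5.25→9.25]: (18.66+8.52)/2 × 4 = 54.36
  [9.25→10.25]: (8.52+6.93)/2 × 1 = 7.725
  [10.25→14.25]: (6.93+3.01)/2 × 4 = 19.88
  [14.25→14.75]: (3.01+2.71)/2 × 0.5 = 1.43
  Sum = 171.53375 mcg/mL·h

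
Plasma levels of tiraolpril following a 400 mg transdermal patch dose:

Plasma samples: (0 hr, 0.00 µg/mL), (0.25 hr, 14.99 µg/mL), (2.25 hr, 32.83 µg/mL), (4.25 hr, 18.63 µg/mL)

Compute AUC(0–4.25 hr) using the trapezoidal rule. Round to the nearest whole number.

AUC = 101 µg/mL·hr

Trapezoidal AUC_0→4.25:
  [0→0.25]: (0.00+14.99)/2 × 0.25 = 1.87375
  [0.25→2.25]: (14.99+32.83)/2 × 2 = 47.82
  [2.25→4.25]: (32.83+18.63)/2 × 2 = 51.46
  Sum = 101.15375 µg/mL·hr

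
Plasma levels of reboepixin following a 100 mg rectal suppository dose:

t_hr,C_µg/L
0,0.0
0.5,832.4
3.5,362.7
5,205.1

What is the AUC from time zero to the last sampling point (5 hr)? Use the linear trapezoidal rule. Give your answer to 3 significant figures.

AUC = 2430 µg/L·hr

Trapezoidal AUC_0→5:
  [0→0.5]: (0.0+832.4)/2 × 0.5 = 208.1
  [0.5→3.5]: (832.4+362.7)/2 × 3 = 1792.65
  [3.5→5]: (362.7+205.1)/2 × 1.5 = 425.85
  Sum = 2426.6 µg/L·hr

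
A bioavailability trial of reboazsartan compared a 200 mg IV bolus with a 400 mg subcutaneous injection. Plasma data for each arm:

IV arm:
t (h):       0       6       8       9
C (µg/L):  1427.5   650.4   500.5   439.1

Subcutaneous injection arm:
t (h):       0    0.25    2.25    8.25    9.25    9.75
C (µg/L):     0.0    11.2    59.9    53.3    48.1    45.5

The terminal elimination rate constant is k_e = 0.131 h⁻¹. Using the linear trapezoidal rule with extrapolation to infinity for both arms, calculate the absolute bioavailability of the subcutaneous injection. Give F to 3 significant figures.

F = 0.0372

Trapezoidal AUC_0→9 (IV):
  [0→6]: (1427.5+650.4)/2 × 6 = 6233.7
  [6→8]: (650.4+500.5)/2 × 2 = 1150.9
  [8→9]: (500.5+439.1)/2 × 1 = 469.8
  Sum = 7854.4 µg/L·h
IV tail: 439.1/0.131 = 3351.908; AUC_iv,0→∞ = 7854.4 + 3351.908 = 11206.308 µg/L·h
Trapezoidal AUC_0→9.75 (subcutaneous injection):
  [0→0.25]: (0.0+11.2)/2 × 0.25 = 1.4
  [0.25→2.25]: (11.2+59.9)/2 × 2 = 71.1
  [2.25→8.25]: (59.9+53.3)/2 × 6 = 339.6
  [8.25→9.25]: (53.3+48.1)/2 × 1 = 50.7
  [9.25→9.75]: (48.1+45.5)/2 × 0.5 = 23.4
  Sum = 486.2 µg/L·h
subcutaneous injection tail: 45.5/0.131 = 347.328; AUC_ev,0→∞ = 486.2 + 347.328 = 833.528 µg/L·h
F = (AUC_ev/D_ev)/(AUC_iv/D_iv) = (833.528/400)/(11206.308/200) = 2.08382/56.03154 = 0.0372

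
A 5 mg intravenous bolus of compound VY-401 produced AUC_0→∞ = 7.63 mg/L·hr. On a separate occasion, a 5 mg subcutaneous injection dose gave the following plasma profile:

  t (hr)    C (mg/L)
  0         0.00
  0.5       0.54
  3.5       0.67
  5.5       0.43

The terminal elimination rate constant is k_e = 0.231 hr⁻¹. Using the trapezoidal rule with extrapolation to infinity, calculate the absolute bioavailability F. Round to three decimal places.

Trapezoidal AUC_0→5.5 (subcutaneous injection):
  [0→0.5]: (0.00+0.54)/2 × 0.5 = 0.135
  [0.5→3.5]: (0.54+0.67)/2 × 3 = 1.815
  [3.5→5.5]: (0.67+0.43)/2 × 2 = 1.1
  Sum = 3.05 mg/L·hr
Tail: C_last/k_e = 0.43/0.231 = 1.861
AUC_0→∞ (subcutaneous injection) = 3.05 + 1.861 = 4.911 mg/L·hr
F = (AUC_ev/D_ev)/(AUC_iv/D_iv) = (4.911/5)/(7.63/5) = 0.9822/1.526 = 0.6436

F = 0.644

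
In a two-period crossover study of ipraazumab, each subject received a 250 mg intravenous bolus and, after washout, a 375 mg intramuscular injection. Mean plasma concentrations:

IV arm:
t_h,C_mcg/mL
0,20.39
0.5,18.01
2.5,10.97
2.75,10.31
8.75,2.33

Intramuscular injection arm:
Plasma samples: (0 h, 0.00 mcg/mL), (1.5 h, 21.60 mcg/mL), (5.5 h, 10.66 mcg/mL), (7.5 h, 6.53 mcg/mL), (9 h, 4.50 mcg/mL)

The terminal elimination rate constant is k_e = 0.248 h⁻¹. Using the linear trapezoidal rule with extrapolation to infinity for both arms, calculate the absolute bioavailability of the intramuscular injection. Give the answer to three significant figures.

Trapezoidal AUC_0→8.75 (IV):
  [0→0.5]: (20.39+18.01)/2 × 0.5 = 9.6
  [0.5→2.5]: (18.01+10.97)/2 × 2 = 28.98
  [2.5→2.75]: (10.97+10.31)/2 × 0.25 = 2.66
  [2.75→8.75]: (10.31+2.33)/2 × 6 = 37.92
  Sum = 79.16 mcg/mL·h
IV tail: 2.33/0.248 = 9.395; AUC_iv,0→∞ = 79.16 + 9.395 = 88.555 mcg/mL·h
Trapezoidal AUC_0→9 (intramuscular injection):
  [0→1.5]: (0.00+21.60)/2 × 1.5 = 16.2
  [1.5→5.5]: (21.60+10.66)/2 × 4 = 64.52
  [5.5→7.5]: (10.66+6.53)/2 × 2 = 17.19
  [7.5→9]: (6.53+4.50)/2 × 1.5 = 8.2725
  Sum = 106.1825 mcg/mL·h
intramuscular injection tail: 4.50/0.248 = 18.145; AUC_ev,0→∞ = 106.1825 + 18.145 = 124.3275 mcg/mL·h
F = (AUC_ev/D_ev)/(AUC_iv/D_iv) = (124.3275/375)/(88.555/250) = 0.33154/0.35422 = 0.9360

F = 0.936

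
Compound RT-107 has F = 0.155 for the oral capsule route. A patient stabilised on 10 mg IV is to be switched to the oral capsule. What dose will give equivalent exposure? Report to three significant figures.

For equal systemic exposure: F × D_ev = D_iv
D_ev = D_iv / F = 10 / 0.155 = 64.5161 mg

D_oral = 64.5 mg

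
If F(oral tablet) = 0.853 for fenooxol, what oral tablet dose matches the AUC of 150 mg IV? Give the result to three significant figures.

D_oral = 176 mg

For equal systemic exposure: F × D_ev = D_iv
D_ev = D_iv / F = 150 / 0.853 = 175.85 mg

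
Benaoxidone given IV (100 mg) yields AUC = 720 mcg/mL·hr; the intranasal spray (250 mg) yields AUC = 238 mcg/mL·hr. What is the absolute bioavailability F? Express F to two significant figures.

F = 0.13

F = (AUC_ev / D_ev) / (AUC_iv / D_iv)
  = (238/250) / (720/100)
  = 0.952 / 7.2 = 0.1322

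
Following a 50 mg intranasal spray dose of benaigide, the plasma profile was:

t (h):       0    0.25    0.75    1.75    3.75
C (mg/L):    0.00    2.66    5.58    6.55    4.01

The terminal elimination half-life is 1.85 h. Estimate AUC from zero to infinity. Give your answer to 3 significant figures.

Trapezoidal AUC_0→3.75:
  [0→0.25]: (0.00+2.66)/2 × 0.25 = 0.3325
  [0.25→0.75]: (2.66+5.58)/2 × 0.5 = 2.06
  [0.75→1.75]: (5.58+6.55)/2 × 1 = 6.065
  [1.75→3.75]: (6.55+4.01)/2 × 2 = 10.56
  Sum = 19.0175 mg/L·h
k_e = ln2 / t½ = 0.693147 / 1.85 = 0.3747 h^-1
Extrapolated tail: C_last / k_e = 4.01 / 0.3747 = 10.702
AUC_0→∞ = 19.0175 + 10.702 = 29.7195 mg/L·h

AUC = 29.7 mg/L·h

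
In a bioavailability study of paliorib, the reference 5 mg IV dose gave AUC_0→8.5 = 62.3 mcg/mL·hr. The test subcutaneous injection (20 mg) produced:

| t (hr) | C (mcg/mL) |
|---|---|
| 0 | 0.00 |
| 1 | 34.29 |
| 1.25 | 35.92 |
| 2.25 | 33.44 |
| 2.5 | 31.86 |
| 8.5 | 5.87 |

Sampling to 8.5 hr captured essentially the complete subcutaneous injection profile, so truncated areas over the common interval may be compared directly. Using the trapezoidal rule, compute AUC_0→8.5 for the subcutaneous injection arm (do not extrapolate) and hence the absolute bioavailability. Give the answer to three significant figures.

F = 0.730

Trapezoidal AUC_0→8.5 (subcutaneous injection):
  [0→1]: (0.00+34.29)/2 × 1 = 17.145
  [1→1.25]: (34.29+35.92)/2 × 0.25 = 8.77625
  [1.25→2.25]: (35.92+33.44)/2 × 1 = 34.68
  [2.25→2.5]: (33.44+31.86)/2 × 0.25 = 8.1625
  [2.5→8.5]: (31.86+5.87)/2 × 6 = 113.19
  Sum = 181.95375 mcg/mL·hr
F = (AUC_ev/D_ev)/(AUC_iv/D_iv) = (181.95375/20)/(62.3/5) = 9.0976875/12.46 = 0.7302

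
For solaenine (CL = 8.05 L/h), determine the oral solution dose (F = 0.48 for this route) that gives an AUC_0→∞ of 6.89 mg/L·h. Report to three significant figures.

Dose = 116 mg

Dose = CL × AUC_0→∞ / F
     = 8.05 × 6.89 / 0.48 = 115.551 mg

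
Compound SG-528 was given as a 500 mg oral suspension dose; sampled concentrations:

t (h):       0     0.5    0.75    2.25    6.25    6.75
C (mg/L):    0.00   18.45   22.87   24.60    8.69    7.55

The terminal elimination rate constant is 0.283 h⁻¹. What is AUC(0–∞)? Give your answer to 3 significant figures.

AUC = 143 mg/L·h

Trapezoidal AUC_0→6.75:
  [0→0.5]: (0.00+18.45)/2 × 0.5 = 4.6125
  [0.5→0.75]: (18.45+22.87)/2 × 0.25 = 5.165
  [0.75→2.25]: (22.87+24.60)/2 × 1.5 = 35.6025
  [2.25→6.25]: (24.60+8.69)/2 × 4 = 66.58
  [6.25→6.75]: (8.69+7.55)/2 × 0.5 = 4.06
  Sum = 116.02 mg/L·h
Extrapolated tail: C_last / k_e = 7.55 / 0.283 = 26.678
AUC_0→∞ = 116.02 + 26.678 = 142.698 mg/L·h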